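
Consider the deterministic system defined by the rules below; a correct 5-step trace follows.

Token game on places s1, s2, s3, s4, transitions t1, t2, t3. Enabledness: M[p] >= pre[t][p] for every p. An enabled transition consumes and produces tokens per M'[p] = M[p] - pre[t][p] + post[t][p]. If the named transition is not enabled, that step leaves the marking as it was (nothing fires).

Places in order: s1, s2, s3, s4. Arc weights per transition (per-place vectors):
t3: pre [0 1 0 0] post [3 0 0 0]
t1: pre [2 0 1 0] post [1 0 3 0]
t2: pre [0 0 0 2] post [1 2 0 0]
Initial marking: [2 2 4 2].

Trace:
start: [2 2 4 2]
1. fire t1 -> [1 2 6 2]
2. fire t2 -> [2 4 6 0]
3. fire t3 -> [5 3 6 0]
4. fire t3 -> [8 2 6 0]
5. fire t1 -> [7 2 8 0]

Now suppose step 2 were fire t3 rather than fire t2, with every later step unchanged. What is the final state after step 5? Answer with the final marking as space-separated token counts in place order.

(re-executing from step 2 with the substitution; state before step 2: [1 2 6 2])
2. fire t3 -> [4 1 6 2]
3. fire t3 -> [7 0 6 2]
4. fire t3 -> [7 0 6 2]
5. fire t1 -> [6 0 8 2]

6 0 8 2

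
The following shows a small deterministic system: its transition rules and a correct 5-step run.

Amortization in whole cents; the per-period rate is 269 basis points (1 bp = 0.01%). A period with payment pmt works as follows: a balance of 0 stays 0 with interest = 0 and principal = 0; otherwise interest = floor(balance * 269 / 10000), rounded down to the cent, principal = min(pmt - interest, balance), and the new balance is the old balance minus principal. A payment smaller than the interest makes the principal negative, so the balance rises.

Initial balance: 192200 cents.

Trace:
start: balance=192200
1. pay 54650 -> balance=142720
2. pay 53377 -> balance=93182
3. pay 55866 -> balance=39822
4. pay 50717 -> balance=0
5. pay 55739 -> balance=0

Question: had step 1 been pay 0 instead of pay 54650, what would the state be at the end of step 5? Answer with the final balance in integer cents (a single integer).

(re-executing from step 1 with the substitution; state before step 1: balance=192200)
1. pay 0 -> balance=197370
2. pay 53377 -> balance=149302
3. pay 55866 -> balance=97452
4. pay 50717 -> balance=49356
5. pay 55739 -> balance=0

0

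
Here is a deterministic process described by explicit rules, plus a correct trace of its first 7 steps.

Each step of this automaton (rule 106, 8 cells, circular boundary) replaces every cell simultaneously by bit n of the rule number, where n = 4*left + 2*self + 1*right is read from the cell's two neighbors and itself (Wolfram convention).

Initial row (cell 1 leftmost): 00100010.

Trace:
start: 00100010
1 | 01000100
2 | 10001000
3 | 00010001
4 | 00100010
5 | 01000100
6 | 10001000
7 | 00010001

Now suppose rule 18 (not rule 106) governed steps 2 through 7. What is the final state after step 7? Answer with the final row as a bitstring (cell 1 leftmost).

(re-executing steps 2..7 under rule 18; state before step 2: 01000100)
2 | 10101010
3 | 00000000
4 | 00000000
5 | 00000000
6 | 00000000
7 | 00000000

00000000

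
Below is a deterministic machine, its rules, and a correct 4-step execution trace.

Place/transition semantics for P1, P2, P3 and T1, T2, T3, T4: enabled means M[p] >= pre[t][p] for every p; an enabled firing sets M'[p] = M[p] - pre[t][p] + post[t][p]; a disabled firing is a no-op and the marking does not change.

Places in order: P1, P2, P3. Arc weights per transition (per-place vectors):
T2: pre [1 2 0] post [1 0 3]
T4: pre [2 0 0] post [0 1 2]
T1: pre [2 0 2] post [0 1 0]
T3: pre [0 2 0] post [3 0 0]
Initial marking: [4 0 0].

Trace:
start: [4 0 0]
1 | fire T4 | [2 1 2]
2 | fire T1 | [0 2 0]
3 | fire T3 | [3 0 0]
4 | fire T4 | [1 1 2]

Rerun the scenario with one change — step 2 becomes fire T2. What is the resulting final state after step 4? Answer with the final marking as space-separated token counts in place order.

(re-executing from step 2 with the substitution; state before step 2: [2 1 2])
2 | fire T2 | [2 1 2]
3 | fire T3 | [2 1 2]
4 | fire T4 | [0 2 4]

0 2 4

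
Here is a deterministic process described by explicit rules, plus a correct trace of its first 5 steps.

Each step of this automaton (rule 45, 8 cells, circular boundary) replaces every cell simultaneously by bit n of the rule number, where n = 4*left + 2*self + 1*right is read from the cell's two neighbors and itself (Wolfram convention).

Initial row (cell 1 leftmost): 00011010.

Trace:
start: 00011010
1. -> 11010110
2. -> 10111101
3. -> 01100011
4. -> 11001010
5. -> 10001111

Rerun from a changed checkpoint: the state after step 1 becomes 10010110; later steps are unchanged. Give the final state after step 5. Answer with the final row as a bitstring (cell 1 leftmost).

01110010

state after step 1 := 10010110
2. -> 10011101
3. -> 00010011
4. -> 01010010
5. -> 01110010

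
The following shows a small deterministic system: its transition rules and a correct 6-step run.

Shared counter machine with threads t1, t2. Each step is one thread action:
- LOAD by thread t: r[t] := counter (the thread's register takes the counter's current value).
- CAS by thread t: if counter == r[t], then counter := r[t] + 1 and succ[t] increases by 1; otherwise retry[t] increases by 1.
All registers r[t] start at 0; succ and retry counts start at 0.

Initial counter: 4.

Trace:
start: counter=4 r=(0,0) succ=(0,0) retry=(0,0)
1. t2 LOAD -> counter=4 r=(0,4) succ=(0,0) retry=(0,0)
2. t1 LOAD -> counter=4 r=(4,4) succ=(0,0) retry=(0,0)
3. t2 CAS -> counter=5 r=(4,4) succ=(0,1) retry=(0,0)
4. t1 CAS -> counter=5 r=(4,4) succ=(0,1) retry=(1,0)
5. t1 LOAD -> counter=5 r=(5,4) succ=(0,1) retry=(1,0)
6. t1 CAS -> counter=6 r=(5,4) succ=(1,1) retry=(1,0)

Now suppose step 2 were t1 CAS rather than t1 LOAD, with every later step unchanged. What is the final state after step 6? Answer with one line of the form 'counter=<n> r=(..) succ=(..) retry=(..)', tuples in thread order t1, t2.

(re-executing from step 2 with the substitution; state before step 2: counter=4 r=(0,4) succ=(0,0) retry=(0,0))
2. t1 CAS -> counter=4 r=(0,4) succ=(0,0) retry=(1,0)
3. t2 CAS -> counter=5 r=(0,4) succ=(0,1) retry=(1,0)
4. t1 CAS -> counter=5 r=(0,4) succ=(0,1) retry=(2,0)
5. t1 LOAD -> counter=5 r=(5,4) succ=(0,1) retry=(2,0)
6. t1 CAS -> counter=6 r=(5,4) succ=(1,1) retry=(2,0)

counter=6 r=(5,4) succ=(1,1) retry=(2,0)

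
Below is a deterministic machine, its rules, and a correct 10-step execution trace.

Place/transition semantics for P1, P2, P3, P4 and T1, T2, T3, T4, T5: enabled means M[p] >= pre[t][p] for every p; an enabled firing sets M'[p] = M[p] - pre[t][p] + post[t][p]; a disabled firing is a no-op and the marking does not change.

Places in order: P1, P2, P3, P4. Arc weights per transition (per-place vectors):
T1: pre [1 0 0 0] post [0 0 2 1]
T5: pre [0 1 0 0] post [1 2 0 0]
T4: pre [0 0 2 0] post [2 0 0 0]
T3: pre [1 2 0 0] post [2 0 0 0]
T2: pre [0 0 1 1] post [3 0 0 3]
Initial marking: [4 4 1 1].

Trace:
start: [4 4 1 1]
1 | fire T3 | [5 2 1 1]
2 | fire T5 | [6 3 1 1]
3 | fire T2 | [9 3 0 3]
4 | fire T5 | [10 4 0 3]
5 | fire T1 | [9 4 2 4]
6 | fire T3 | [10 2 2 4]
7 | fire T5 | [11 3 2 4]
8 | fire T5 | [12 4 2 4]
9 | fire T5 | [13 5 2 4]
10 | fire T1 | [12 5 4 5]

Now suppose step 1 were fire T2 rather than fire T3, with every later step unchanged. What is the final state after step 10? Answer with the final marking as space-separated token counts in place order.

(re-executing from step 1 with the substitution; state before step 1: [4 4 1 1])
1 | fire T2 | [7 4 0 3]
2 | fire T5 | [8 5 0 3]
3 | fire T2 | [8 5 0 3]
4 | fire T5 | [9 6 0 3]
5 | fire T1 | [8 6 2 4]
6 | fire T3 | [9 4 2 4]
7 | fire T5 | [10 5 2 4]
8 | fire T5 | [11 6 2 4]
9 | fire T5 | [12 7 2 4]
10 | fire T1 | [11 7 4 5]

11 7 4 5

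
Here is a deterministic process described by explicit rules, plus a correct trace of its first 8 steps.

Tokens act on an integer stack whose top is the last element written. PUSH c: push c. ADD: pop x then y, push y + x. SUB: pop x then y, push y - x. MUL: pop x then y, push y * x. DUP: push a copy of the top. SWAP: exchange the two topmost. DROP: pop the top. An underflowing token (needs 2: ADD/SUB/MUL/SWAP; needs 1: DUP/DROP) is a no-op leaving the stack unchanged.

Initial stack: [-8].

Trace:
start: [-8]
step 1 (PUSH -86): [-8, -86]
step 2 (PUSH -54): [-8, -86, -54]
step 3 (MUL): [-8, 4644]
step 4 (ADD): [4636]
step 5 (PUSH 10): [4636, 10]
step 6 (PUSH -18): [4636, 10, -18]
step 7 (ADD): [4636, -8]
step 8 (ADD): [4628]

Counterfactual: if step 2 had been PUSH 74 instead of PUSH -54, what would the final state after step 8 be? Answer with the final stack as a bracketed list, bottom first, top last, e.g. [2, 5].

(re-executing from step 2 with the substitution; state before step 2: [-8, -86])
step 2 (PUSH 74): [-8, -86, 74]
step 3 (MUL): [-8, -6364]
step 4 (ADD): [-6372]
step 5 (PUSH 10): [-6372, 10]
step 6 (PUSH -18): [-6372, 10, -18]
step 7 (ADD): [-6372, -8]
step 8 (ADD): [-6380]

[-6380]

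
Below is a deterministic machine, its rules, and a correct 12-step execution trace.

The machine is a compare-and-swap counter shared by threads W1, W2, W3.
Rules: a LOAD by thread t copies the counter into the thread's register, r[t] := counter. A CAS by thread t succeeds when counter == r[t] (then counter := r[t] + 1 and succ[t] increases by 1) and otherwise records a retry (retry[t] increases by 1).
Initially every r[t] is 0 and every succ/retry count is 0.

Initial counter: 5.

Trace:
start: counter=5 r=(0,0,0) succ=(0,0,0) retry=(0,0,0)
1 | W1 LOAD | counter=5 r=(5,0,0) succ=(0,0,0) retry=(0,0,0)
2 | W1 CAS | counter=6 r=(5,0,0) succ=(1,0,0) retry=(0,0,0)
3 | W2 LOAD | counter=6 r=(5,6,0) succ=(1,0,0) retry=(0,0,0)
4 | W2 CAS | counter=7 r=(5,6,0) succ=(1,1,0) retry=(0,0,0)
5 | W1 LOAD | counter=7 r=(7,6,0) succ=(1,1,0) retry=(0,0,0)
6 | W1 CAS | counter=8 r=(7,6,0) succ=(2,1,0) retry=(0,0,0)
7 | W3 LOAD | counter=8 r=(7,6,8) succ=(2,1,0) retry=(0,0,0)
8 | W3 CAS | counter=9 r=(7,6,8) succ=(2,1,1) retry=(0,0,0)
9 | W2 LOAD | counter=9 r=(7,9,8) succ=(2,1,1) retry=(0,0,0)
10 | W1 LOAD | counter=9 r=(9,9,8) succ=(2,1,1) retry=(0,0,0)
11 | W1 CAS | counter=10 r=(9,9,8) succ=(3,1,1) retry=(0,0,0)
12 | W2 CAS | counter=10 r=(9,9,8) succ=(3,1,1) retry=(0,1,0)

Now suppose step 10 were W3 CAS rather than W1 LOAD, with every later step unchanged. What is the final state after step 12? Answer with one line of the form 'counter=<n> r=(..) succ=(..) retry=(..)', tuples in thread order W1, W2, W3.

(re-executing from step 10 with the substitution; state before step 10: counter=9 r=(7,9,8) succ=(2,1,1) retry=(0,0,0))
10 | W3 CAS | counter=9 r=(7,9,8) succ=(2,1,1) retry=(0,0,1)
11 | W1 CAS | counter=9 r=(7,9,8) succ=(2,1,1) retry=(1,0,1)
12 | W2 CAS | counter=10 r=(7,9,8) succ=(2,2,1) retry=(1,0,1)

counter=10 r=(7,9,8) succ=(2,2,1) retry=(1,0,1)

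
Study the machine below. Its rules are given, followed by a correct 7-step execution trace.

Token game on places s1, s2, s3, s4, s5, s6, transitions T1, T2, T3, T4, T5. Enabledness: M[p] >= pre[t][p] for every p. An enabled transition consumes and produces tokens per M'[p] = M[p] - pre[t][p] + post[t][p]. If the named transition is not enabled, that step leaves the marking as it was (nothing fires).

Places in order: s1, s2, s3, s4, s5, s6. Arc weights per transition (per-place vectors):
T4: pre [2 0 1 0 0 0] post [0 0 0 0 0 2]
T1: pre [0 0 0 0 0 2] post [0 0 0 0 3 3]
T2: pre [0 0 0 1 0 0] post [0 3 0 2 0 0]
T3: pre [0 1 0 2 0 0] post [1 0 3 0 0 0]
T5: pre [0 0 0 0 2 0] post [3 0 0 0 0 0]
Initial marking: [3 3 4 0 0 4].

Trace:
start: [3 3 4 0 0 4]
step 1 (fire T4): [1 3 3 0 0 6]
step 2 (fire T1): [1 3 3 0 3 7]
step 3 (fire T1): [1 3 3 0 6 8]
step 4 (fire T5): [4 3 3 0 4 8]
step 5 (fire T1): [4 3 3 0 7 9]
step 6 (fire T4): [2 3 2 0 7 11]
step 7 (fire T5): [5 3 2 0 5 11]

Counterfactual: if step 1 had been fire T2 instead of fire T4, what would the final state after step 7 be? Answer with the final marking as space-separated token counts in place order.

(re-executing from step 1 with the substitution; state before step 1: [3 3 4 0 0 4])
step 1 (fire T2): [3 3 4 0 0 4]
step 2 (fire T1): [3 3 4 0 3 5]
step 3 (fire T1): [3 3 4 0 6 6]
step 4 (fire T5): [6 3 4 0 4 6]
step 5 (fire T1): [6 3 4 0 7 7]
step 6 (fire T4): [4 3 3 0 7 9]
step 7 (fire T5): [7 3 3 0 5 9]

7 3 3 0 5 9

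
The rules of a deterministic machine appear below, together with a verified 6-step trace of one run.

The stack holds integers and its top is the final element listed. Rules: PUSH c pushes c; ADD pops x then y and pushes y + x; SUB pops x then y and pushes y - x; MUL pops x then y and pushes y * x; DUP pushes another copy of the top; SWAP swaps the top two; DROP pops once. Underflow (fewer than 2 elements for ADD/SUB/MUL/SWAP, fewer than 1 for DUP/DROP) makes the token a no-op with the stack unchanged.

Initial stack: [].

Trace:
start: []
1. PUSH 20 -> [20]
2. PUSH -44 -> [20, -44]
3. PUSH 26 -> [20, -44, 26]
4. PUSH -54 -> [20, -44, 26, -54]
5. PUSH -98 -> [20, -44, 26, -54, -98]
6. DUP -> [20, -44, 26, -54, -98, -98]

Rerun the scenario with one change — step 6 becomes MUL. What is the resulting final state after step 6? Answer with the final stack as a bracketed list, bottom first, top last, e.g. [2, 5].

(re-executing from step 6 with the substitution; state before step 6: [20, -44, 26, -54, -98])
6. MUL -> [20, -44, 26, 5292]

[20, -44, 26, 5292]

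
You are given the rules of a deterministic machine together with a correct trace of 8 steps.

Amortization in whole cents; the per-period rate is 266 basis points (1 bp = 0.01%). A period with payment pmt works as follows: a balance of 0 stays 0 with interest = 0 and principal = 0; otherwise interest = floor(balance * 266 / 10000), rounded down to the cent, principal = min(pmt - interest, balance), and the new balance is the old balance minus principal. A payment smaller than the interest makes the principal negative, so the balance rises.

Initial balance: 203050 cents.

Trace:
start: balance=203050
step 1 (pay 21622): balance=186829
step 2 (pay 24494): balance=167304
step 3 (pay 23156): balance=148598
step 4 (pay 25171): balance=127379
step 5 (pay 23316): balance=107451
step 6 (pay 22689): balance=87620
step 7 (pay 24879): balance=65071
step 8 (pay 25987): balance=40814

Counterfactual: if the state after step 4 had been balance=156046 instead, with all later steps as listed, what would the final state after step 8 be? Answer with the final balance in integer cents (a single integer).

72655

state after step 4 := balance=156046
step 5 (pay 23316): balance=136880
step 6 (pay 22689): balance=117832
step 7 (pay 24879): balance=96087
step 8 (pay 25987): balance=72655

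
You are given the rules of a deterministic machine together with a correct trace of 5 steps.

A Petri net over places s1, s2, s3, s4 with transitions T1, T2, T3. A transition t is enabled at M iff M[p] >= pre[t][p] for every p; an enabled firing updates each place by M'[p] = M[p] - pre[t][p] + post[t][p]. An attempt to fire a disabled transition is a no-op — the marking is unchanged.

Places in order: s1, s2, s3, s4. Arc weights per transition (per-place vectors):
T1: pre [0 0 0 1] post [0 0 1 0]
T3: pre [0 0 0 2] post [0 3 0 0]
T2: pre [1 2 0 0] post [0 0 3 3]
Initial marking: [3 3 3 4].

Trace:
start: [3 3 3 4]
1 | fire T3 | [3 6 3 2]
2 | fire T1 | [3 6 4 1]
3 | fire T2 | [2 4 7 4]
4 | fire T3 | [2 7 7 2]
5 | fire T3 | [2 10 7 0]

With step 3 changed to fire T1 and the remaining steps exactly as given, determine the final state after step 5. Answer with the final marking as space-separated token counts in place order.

(re-executing from step 3 with the substitution; state before step 3: [3 6 4 1])
3 | fire T1 | [3 6 5 0]
4 | fire T3 | [3 6 5 0]
5 | fire T3 | [3 6 5 0]

3 6 5 0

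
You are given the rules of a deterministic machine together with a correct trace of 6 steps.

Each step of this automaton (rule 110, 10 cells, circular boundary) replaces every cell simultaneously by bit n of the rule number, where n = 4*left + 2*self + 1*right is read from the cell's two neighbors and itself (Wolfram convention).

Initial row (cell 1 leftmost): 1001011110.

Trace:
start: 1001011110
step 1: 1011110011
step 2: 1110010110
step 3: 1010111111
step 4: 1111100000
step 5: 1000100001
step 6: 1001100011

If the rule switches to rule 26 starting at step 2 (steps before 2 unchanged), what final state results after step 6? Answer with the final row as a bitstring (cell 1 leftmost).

1001011000

(re-executing steps 2..6 under rule 26; state before step 2: 1011110011)
step 2: 0010001110
step 3: 0101011001
step 4: 0000010110
step 5: 0000100101
step 6: 1001011000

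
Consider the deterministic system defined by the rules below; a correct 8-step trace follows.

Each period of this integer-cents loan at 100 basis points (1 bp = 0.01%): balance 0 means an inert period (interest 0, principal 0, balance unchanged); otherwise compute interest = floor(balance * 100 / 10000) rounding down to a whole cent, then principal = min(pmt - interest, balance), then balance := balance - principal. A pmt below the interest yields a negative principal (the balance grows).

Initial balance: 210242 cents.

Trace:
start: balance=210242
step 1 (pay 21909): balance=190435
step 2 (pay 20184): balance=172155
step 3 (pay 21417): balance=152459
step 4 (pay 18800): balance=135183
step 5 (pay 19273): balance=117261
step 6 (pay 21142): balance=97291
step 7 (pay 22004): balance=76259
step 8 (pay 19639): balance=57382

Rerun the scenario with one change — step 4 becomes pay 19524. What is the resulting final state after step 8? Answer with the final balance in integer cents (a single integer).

56630

(re-executing from step 4 with the substitution; state before step 4: balance=152459)
step 4 (pay 19524): balance=134459
step 5 (pay 19273): balance=116530
step 6 (pay 21142): balance=96553
step 7 (pay 22004): balance=75514
step 8 (pay 19639): balance=56630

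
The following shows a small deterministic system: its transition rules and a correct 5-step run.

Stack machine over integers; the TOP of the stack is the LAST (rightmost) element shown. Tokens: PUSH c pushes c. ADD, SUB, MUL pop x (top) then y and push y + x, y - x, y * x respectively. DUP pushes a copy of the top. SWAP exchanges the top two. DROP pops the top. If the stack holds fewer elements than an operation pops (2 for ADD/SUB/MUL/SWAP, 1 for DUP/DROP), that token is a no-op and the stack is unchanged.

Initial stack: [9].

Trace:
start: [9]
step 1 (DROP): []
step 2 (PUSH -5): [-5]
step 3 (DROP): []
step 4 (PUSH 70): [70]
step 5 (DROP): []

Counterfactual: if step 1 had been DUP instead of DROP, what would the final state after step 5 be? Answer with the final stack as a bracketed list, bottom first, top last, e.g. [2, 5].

(re-executing from step 1 with the substitution; state before step 1: [9])
step 1 (DUP): [9, 9]
step 2 (PUSH -5): [9, 9, -5]
step 3 (DROP): [9, 9]
step 4 (PUSH 70): [9, 9, 70]
step 5 (DROP): [9, 9]

[9, 9]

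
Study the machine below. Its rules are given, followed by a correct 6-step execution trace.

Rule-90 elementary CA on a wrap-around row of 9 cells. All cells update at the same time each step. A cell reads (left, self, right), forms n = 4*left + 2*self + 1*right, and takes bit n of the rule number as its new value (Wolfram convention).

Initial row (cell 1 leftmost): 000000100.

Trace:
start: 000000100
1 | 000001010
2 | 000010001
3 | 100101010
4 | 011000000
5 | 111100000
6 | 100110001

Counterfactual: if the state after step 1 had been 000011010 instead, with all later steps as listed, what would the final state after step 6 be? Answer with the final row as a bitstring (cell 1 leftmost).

010110010

state after step 1 := 000011010
2 | 000111001
3 | 101101110
4 | 001101010
5 | 011100001
6 | 010110010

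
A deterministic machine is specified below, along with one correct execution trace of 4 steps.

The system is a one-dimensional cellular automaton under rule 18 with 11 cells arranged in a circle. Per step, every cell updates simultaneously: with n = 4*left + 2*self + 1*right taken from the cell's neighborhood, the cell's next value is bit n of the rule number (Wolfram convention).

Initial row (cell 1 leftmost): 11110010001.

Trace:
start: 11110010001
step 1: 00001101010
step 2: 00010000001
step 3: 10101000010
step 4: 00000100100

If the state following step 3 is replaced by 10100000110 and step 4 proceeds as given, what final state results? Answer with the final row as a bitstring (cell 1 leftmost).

state after step 3 := 10100000110
step 4: 00010001000

00010001000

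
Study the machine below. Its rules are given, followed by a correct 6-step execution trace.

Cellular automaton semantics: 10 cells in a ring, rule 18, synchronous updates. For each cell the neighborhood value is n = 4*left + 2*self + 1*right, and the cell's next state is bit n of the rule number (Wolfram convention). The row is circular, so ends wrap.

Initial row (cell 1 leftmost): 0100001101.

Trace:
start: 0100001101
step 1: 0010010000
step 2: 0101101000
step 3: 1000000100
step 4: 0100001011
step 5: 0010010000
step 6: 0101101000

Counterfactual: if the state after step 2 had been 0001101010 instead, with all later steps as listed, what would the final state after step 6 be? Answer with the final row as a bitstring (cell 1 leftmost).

0001011010

state after step 2 := 0001101010
step 3: 0010000001
step 4: 1101000010
step 5: 0000100100
step 6: 0001011010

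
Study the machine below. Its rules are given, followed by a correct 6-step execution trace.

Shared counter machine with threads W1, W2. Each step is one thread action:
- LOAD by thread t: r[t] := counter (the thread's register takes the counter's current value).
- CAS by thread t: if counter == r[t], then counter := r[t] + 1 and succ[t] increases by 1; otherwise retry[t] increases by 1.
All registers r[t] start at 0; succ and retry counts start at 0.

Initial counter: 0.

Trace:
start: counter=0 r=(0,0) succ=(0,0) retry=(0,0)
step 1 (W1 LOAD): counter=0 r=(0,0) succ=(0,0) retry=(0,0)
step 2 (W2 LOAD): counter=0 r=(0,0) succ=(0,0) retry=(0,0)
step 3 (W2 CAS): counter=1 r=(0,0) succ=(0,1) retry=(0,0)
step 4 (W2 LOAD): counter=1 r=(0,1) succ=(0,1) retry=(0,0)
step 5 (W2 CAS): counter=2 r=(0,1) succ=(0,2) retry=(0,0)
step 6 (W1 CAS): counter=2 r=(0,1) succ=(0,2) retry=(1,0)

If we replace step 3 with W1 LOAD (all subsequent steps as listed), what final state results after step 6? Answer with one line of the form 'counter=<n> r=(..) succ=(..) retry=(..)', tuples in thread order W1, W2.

(re-executing from step 3 with the substitution; state before step 3: counter=0 r=(0,0) succ=(0,0) retry=(0,0))
step 3 (W1 LOAD): counter=0 r=(0,0) succ=(0,0) retry=(0,0)
step 4 (W2 LOAD): counter=0 r=(0,0) succ=(0,0) retry=(0,0)
step 5 (W2 CAS): counter=1 r=(0,0) succ=(0,1) retry=(0,0)
step 6 (W1 CAS): counter=1 r=(0,0) succ=(0,1) retry=(1,0)

counter=1 r=(0,0) succ=(0,1) retry=(1,0)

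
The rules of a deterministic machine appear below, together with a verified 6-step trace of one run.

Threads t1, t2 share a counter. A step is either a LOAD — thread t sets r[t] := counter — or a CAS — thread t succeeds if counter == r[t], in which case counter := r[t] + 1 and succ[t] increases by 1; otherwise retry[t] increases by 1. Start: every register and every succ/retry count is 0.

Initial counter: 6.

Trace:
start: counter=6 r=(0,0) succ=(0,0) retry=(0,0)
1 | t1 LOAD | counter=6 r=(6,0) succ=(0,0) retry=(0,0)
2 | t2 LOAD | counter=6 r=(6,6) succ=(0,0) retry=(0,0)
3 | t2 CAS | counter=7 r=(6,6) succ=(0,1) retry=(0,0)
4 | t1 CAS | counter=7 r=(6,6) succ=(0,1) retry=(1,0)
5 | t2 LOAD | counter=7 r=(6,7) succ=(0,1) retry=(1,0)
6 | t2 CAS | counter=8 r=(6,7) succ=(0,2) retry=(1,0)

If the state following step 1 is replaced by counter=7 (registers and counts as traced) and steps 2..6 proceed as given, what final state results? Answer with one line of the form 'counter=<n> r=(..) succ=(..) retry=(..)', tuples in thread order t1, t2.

state after step 1 := counter=7 r=(6,0) succ=(0,0) retry=(0,0)
2 | t2 LOAD | counter=7 r=(6,7) succ=(0,0) retry=(0,0)
3 | t2 CAS | counter=8 r=(6,7) succ=(0,1) retry=(0,0)
4 | t1 CAS | counter=8 r=(6,7) succ=(0,1) retry=(1,0)
5 | t2 LOAD | counter=8 r=(6,8) succ=(0,1) retry=(1,0)
6 | t2 CAS | counter=9 r=(6,8) succ=(0,2) retry=(1,0)

counter=9 r=(6,8) succ=(0,2) retry=(1,0)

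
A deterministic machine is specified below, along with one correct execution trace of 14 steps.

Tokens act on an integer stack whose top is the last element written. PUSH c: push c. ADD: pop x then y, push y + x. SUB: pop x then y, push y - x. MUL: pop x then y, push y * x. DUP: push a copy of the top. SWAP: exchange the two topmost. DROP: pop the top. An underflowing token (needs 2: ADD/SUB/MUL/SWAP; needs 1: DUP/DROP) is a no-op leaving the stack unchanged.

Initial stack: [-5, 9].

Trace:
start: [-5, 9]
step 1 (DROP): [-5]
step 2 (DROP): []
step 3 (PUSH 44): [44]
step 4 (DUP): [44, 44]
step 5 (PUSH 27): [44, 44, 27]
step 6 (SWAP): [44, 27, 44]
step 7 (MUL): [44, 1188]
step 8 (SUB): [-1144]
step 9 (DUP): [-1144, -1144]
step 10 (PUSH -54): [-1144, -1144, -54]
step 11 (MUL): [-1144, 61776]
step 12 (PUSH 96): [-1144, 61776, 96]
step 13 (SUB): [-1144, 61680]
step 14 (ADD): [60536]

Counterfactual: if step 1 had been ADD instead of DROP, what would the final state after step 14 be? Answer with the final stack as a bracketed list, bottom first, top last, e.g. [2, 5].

[60536]

(re-executing from step 1 with the substitution; state before step 1: [-5, 9])
step 1 (ADD): [4]
step 2 (DROP): []
step 3 (PUSH 44): [44]
step 4 (DUP): [44, 44]
step 5 (PUSH 27): [44, 44, 27]
step 6 (SWAP): [44, 27, 44]
step 7 (MUL): [44, 1188]
step 8 (SUB): [-1144]
step 9 (DUP): [-1144, -1144]
step 10 (PUSH -54): [-1144, -1144, -54]
step 11 (MUL): [-1144, 61776]
step 12 (PUSH 96): [-1144, 61776, 96]
step 13 (SUB): [-1144, 61680]
step 14 (ADD): [60536]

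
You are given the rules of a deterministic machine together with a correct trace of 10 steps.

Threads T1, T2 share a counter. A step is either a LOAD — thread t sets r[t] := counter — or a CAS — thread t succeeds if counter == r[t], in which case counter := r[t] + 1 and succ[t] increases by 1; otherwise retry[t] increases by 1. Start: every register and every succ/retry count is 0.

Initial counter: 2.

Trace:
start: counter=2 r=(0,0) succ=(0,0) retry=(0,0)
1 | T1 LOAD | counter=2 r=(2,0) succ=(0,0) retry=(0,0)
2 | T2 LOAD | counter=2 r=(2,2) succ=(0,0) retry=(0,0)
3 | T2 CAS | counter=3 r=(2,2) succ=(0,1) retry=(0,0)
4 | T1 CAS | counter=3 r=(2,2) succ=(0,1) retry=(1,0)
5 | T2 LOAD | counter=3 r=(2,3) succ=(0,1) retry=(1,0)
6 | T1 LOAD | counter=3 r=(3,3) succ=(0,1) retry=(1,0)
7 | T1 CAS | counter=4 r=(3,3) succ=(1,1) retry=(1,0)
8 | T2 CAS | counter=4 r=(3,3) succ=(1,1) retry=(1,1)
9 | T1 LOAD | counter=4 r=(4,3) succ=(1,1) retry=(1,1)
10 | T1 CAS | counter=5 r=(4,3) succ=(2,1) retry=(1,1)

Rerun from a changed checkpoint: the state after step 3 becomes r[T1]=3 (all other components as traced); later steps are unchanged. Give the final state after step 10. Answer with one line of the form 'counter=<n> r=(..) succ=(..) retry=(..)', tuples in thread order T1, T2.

state after step 3 := counter=3 r=(3,2) succ=(0,1) retry=(0,0)
4 | T1 CAS | counter=4 r=(3,2) succ=(1,1) retry=(0,0)
5 | T2 LOAD | counter=4 r=(3,4) succ=(1,1) retry=(0,0)
6 | T1 LOAD | counter=4 r=(4,4) succ=(1,1) retry=(0,0)
7 | T1 CAS | counter=5 r=(4,4) succ=(2,1) retry=(0,0)
8 | T2 CAS | counter=5 r=(4,4) succ=(2,1) retry=(0,1)
9 | T1 LOAD | counter=5 r=(5,4) succ=(2,1) retry=(0,1)
10 | T1 CAS | counter=6 r=(5,4) succ=(3,1) retry=(0,1)

counter=6 r=(5,4) succ=(3,1) retry=(0,1)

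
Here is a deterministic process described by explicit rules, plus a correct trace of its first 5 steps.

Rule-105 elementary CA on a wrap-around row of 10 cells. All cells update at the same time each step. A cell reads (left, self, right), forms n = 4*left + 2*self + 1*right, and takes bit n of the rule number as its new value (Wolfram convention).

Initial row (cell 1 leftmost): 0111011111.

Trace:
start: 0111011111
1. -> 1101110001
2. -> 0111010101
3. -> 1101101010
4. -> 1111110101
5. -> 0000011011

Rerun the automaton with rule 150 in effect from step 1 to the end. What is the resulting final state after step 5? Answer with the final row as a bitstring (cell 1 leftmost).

(re-executing steps 1..5 under rule 150; state before step 1: 0111011111)
1. -> 0010001110
2. -> 0111010101
3. -> 0010010101
4. -> 1111110101
5. -> 1111100100

1111100100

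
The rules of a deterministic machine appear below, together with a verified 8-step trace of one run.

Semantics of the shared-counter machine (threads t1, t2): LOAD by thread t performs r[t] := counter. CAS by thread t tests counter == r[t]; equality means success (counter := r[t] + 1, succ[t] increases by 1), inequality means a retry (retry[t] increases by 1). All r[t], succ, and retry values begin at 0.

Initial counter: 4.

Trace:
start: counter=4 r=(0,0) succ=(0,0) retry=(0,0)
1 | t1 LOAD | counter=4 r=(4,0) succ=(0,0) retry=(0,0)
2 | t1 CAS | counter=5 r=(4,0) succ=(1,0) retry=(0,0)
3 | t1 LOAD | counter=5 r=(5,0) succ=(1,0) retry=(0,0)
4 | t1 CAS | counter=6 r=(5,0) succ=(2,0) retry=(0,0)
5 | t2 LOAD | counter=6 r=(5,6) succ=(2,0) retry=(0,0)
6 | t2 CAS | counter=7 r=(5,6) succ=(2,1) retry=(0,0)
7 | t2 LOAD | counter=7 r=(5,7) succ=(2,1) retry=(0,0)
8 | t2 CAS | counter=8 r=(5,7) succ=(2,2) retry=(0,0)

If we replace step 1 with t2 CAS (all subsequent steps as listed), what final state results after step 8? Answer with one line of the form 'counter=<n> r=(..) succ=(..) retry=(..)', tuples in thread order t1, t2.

counter=7 r=(4,6) succ=(1,2) retry=(1,1)

(re-executing from step 1 with the substitution; state before step 1: counter=4 r=(0,0) succ=(0,0) retry=(0,0))
1 | t2 CAS | counter=4 r=(0,0) succ=(0,0) retry=(0,1)
2 | t1 CAS | counter=4 r=(0,0) succ=(0,0) retry=(1,1)
3 | t1 LOAD | counter=4 r=(4,0) succ=(0,0) retry=(1,1)
4 | t1 CAS | counter=5 r=(4,0) succ=(1,0) retry=(1,1)
5 | t2 LOAD | counter=5 r=(4,5) succ=(1,0) retry=(1,1)
6 | t2 CAS | counter=6 r=(4,5) succ=(1,1) retry=(1,1)
7 | t2 LOAD | counter=6 r=(4,6) succ=(1,1) retry=(1,1)
8 | t2 CAS | counter=7 r=(4,6) succ=(1,2) retry=(1,1)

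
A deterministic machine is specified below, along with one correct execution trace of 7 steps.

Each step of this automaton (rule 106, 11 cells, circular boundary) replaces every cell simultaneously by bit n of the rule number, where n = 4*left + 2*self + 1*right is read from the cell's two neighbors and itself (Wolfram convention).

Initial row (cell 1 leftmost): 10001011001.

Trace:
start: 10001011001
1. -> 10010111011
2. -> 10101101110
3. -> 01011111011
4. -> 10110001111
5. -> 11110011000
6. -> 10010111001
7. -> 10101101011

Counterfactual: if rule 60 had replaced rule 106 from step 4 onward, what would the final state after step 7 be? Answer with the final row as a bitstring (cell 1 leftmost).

(re-executing steps 4..7 under rule 60; state before step 4: 01011111011)
4. -> 11110000110
5. -> 10001000101
6. -> 01001100111
7. -> 11101010100

11101010100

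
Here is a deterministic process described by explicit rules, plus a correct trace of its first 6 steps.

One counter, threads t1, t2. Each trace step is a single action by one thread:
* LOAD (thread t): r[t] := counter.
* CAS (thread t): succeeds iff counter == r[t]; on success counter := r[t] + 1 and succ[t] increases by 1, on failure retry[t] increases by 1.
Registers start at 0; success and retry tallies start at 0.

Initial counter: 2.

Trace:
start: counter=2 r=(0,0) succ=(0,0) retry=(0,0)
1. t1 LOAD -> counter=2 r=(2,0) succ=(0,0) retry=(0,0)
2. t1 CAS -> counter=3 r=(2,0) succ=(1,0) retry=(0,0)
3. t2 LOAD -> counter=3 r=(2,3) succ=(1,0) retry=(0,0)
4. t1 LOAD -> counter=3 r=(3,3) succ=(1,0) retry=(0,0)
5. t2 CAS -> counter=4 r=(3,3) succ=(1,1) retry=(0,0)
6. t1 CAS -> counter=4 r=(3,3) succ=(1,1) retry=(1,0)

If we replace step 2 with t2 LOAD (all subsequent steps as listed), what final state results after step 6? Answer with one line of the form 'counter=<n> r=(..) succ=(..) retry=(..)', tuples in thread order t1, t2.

counter=3 r=(2,2) succ=(0,1) retry=(1,0)

(re-executing from step 2 with the substitution; state before step 2: counter=2 r=(2,0) succ=(0,0) retry=(0,0))
2. t2 LOAD -> counter=2 r=(2,2) succ=(0,0) retry=(0,0)
3. t2 LOAD -> counter=2 r=(2,2) succ=(0,0) retry=(0,0)
4. t1 LOAD -> counter=2 r=(2,2) succ=(0,0) retry=(0,0)
5. t2 CAS -> counter=3 r=(2,2) succ=(0,1) retry=(0,0)
6. t1 CAS -> counter=3 r=(2,2) succ=(0,1) retry=(1,0)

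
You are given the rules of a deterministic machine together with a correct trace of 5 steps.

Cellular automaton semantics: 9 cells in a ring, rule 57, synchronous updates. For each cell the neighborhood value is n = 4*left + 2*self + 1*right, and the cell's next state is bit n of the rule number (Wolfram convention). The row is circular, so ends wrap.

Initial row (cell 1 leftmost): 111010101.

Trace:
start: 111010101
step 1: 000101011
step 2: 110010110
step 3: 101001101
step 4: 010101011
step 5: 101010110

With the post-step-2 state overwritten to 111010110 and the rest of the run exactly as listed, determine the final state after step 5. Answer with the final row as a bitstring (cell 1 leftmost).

state after step 2 := 111010110
step 3: 100101101
step 4: 010011011
step 5: 101010110

101010110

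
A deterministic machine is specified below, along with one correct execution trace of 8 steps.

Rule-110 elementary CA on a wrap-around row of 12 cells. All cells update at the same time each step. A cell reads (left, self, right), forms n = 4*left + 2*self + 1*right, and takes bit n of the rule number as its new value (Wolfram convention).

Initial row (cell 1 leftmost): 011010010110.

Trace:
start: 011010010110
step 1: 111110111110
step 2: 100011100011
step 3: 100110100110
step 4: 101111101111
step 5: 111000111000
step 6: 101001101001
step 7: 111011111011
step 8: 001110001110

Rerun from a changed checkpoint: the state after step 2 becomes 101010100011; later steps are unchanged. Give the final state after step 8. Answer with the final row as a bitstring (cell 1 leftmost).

101101111110

state after step 2 := 101010100011
step 3: 111111100110
step 4: 100000101111
step 5: 100001111000
step 6: 100011001001
step 7: 100111011011
step 8: 101101111110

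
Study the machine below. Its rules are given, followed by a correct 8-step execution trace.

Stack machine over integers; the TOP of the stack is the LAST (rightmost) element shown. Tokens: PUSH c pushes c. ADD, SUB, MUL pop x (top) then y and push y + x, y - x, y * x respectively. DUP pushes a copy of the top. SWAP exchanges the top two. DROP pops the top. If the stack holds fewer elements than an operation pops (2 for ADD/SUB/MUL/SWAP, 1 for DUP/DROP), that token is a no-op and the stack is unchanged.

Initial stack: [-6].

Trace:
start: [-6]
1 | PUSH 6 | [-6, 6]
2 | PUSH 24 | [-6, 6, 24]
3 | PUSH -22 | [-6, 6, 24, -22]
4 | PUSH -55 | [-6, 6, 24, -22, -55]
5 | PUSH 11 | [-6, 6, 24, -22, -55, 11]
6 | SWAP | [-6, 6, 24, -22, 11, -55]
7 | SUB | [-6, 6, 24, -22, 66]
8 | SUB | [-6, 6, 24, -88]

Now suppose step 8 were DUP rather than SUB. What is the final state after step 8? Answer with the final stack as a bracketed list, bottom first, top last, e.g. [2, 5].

[-6, 6, 24, -22, 66, 66]

(re-executing from step 8 with the substitution; state before step 8: [-6, 6, 24, -22, 66])
8 | DUP | [-6, 6, 24, -22, 66, 66]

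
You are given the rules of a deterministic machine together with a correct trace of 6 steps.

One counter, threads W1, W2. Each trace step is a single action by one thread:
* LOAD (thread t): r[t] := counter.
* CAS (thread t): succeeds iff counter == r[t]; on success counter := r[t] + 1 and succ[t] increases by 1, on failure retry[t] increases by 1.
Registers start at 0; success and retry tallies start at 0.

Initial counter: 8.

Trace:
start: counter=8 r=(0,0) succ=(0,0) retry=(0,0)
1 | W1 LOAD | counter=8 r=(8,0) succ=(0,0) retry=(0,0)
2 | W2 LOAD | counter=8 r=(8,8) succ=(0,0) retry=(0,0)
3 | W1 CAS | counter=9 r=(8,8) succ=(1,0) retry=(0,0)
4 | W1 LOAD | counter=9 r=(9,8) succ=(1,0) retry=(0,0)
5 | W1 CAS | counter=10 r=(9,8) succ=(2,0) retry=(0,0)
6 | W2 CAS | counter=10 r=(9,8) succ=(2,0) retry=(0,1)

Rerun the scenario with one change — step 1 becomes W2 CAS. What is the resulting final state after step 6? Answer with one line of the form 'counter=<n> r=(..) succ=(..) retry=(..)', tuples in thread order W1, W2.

(re-executing from step 1 with the substitution; state before step 1: counter=8 r=(0,0) succ=(0,0) retry=(0,0))
1 | W2 CAS | counter=8 r=(0,0) succ=(0,0) retry=(0,1)
2 | W2 LOAD | counter=8 r=(0,8) succ=(0,0) retry=(0,1)
3 | W1 CAS | counter=8 r=(0,8) succ=(0,0) retry=(1,1)
4 | W1 LOAD | counter=8 r=(8,8) succ=(0,0) retry=(1,1)
5 | W1 CAS | counter=9 r=(8,8) succ=(1,0) retry=(1,1)
6 | W2 CAS | counter=9 r=(8,8) succ=(1,0) retry=(1,2)

counter=9 r=(8,8) succ=(1,0) retry=(1,2)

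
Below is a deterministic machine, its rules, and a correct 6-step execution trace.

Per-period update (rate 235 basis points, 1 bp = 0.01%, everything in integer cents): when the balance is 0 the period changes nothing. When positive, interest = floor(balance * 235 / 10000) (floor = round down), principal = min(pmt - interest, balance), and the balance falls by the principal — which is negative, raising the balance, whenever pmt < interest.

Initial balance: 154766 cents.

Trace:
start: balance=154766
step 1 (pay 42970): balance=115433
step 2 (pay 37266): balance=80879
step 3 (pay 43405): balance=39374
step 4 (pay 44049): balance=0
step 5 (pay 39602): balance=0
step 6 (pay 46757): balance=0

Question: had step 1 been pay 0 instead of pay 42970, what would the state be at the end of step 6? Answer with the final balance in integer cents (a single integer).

(re-executing from step 1 with the substitution; state before step 1: balance=154766)
step 1 (pay 0): balance=158403
step 2 (pay 37266): balance=124859
step 3 (pay 43405): balance=84388
step 4 (pay 44049): balance=42322
step 5 (pay 39602): balance=3714
step 6 (pay 46757): balance=0

0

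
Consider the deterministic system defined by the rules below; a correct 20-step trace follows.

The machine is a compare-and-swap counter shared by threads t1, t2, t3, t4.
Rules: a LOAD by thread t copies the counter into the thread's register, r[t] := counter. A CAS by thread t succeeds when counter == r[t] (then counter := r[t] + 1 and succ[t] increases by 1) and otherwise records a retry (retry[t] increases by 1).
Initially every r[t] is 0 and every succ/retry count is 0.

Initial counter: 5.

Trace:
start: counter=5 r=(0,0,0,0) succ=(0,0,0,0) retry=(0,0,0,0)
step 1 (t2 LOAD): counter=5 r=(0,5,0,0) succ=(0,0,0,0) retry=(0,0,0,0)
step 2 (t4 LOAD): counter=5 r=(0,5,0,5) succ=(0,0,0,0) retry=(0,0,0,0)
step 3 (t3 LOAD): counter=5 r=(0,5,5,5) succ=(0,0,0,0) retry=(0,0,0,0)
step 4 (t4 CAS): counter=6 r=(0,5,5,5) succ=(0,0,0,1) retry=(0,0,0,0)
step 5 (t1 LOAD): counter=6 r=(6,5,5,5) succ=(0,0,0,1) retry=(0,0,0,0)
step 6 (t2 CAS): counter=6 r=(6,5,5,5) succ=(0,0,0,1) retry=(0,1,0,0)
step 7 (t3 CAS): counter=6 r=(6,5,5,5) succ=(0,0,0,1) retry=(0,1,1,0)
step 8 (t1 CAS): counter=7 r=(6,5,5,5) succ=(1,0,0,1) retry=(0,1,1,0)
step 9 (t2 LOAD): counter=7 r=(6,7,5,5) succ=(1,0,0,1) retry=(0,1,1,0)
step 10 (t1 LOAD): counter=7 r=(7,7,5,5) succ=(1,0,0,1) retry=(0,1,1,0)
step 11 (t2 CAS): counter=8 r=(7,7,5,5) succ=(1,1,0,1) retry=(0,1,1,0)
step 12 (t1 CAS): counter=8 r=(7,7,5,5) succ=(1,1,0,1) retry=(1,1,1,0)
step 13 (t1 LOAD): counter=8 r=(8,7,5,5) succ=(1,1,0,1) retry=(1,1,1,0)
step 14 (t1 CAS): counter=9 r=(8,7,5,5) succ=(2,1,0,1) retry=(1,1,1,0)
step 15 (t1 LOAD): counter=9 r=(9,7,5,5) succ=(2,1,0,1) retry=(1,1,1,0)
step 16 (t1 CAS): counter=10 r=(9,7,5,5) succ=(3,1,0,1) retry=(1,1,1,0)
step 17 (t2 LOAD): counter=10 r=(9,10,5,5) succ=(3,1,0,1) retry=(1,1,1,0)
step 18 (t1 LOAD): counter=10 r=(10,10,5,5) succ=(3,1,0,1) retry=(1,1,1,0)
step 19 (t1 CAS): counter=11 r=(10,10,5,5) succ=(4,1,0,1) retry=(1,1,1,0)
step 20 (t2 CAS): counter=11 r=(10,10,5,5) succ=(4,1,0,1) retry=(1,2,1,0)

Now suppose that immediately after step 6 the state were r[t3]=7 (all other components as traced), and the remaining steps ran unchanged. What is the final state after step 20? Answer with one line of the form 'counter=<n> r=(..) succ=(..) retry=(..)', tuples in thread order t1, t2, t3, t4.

state after step 6 := counter=6 r=(6,5,7,5) succ=(0,0,0,1) retry=(0,1,0,0)
step 7 (t3 CAS): counter=6 r=(6,5,7,5) succ=(0,0,0,1) retry=(0,1,1,0)
step 8 (t1 CAS): counter=7 r=(6,5,7,5) succ=(1,0,0,1) retry=(0,1,1,0)
step 9 (t2 LOAD): counter=7 r=(6,7,7,5) succ=(1,0,0,1) retry=(0,1,1,0)
step 10 (t1 LOAD): counter=7 r=(7,7,7,5) succ=(1,0,0,1) retry=(0,1,1,0)
step 11 (t2 CAS): counter=8 r=(7,7,7,5) succ=(1,1,0,1) retry=(0,1,1,0)
step 12 (t1 CAS): counter=8 r=(7,7,7,5) succ=(1,1,0,1) retry=(1,1,1,0)
step 13 (t1 LOAD): counter=8 r=(8,7,7,5) succ=(1,1,0,1) retry=(1,1,1,0)
step 14 (t1 CAS): counter=9 r=(8,7,7,5) succ=(2,1,0,1) retry=(1,1,1,0)
step 15 (t1 LOAD): counter=9 r=(9,7,7,5) succ=(2,1,0,1) retry=(1,1,1,0)
step 16 (t1 CAS): counter=10 r=(9,7,7,5) succ=(3,1,0,1) retry=(1,1,1,0)
step 17 (t2 LOAD): counter=10 r=(9,10,7,5) succ=(3,1,0,1) retry=(1,1,1,0)
step 18 (t1 LOAD): counter=10 r=(10,10,7,5) succ=(3,1,0,1) retry=(1,1,1,0)
step 19 (t1 CAS): counter=11 r=(10,10,7,5) succ=(4,1,0,1) retry=(1,1,1,0)
step 20 (t2 CAS): counter=11 r=(10,10,7,5) succ=(4,1,0,1) retry=(1,2,1,0)

counter=11 r=(10,10,7,5) succ=(4,1,0,1) retry=(1,2,1,0)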